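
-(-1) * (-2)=-2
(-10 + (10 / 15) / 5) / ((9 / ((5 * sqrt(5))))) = -148 * sqrt(5) / 27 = -12.26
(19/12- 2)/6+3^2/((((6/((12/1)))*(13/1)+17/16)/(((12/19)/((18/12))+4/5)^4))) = 1827993260323/709597845000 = 2.58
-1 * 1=-1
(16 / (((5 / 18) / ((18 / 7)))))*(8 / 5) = 41472 / 175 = 236.98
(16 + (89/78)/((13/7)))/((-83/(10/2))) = -84235/84162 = -1.00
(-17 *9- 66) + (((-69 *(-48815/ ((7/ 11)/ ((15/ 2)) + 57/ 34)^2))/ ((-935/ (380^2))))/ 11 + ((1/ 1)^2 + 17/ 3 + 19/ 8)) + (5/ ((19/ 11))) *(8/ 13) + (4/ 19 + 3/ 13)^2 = -2179225026422859470807/ 142957500682776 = -15243866.30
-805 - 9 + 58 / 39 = -31688 / 39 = -812.51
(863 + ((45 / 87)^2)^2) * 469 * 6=1717761636192 / 707281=2428683.42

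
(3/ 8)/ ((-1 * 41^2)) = -0.00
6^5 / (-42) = -1296 / 7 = -185.14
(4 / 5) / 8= 1 / 10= 0.10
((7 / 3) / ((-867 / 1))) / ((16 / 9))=-7 / 4624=-0.00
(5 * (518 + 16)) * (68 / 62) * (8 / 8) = 90780 / 31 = 2928.39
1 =1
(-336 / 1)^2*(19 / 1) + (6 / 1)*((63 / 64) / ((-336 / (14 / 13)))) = 7138639809 / 3328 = 2145023.98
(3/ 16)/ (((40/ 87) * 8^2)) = 261/ 40960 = 0.01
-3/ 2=-1.50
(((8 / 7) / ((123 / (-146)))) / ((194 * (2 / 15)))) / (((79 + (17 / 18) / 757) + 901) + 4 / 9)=-19893960 / 371916595967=-0.00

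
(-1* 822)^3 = -555412248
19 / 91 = 0.21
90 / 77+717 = 55299 / 77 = 718.17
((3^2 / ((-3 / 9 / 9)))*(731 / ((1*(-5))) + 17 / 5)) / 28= 12393 / 10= 1239.30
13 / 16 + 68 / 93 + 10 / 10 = 3785 / 1488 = 2.54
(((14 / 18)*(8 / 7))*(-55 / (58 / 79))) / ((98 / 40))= -347600 / 12789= -27.18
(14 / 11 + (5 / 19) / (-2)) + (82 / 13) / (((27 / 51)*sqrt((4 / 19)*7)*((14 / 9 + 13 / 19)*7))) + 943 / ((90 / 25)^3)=13243*sqrt(133) / 243971 + 26026807 / 1218888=21.98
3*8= 24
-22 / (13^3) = -22 / 2197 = -0.01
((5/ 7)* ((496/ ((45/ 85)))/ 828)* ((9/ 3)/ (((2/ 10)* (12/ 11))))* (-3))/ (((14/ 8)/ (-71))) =41158700/ 30429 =1352.61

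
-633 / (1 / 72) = -45576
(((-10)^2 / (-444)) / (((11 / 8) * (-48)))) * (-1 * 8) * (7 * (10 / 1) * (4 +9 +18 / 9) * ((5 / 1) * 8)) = -1400000 / 1221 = -1146.60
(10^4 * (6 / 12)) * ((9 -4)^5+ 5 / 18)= 140637500 / 9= 15626388.89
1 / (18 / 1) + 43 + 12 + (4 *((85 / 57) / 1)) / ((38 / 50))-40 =148831 / 6498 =22.90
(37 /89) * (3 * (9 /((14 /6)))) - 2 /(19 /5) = 4.28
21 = 21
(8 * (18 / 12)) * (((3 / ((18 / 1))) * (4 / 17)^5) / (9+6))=2048 / 21297855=0.00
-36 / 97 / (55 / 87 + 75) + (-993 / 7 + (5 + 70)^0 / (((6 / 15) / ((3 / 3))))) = -44474611 / 319130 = -139.36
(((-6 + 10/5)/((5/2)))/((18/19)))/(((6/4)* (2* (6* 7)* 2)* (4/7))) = -19/1620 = -0.01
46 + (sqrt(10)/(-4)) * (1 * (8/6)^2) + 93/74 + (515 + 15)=575.85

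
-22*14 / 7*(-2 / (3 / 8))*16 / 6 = 5632 / 9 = 625.78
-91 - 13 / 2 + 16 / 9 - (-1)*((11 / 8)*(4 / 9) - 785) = -7921 / 9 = -880.11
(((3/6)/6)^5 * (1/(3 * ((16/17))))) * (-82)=-697/5971968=-0.00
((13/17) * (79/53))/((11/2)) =2054/9911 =0.21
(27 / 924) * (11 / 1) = 0.32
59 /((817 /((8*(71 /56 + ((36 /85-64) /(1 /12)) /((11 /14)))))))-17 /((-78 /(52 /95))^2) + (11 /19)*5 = -2548086325556 /4571911575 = -557.33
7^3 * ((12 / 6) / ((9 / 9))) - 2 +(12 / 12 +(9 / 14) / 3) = 685.21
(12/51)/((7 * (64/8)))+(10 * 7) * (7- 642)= -10579099/238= -44450.00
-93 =-93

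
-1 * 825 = -825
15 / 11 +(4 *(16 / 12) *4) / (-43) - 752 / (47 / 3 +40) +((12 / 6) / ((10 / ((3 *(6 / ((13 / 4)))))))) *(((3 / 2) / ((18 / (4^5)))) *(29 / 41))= 34239395393 / 631533045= 54.22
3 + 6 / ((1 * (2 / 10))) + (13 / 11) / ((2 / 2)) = 376 / 11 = 34.18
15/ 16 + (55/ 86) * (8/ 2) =2405/ 688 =3.50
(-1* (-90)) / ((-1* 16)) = -45 / 8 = -5.62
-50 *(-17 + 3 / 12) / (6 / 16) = 6700 / 3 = 2233.33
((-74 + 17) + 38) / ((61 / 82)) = -1558 / 61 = -25.54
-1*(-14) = 14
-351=-351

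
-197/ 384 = -0.51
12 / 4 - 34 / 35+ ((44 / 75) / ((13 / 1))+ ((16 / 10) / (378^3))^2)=30718502257663786 / 14813380760867325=2.07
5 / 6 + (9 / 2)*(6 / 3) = 59 / 6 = 9.83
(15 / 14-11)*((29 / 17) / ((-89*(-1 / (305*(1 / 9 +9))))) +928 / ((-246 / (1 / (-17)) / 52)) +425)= -38010285449 / 7816158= -4863.04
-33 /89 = -0.37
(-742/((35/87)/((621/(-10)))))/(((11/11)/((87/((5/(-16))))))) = -3985895952/125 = -31887167.62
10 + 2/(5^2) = 252/25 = 10.08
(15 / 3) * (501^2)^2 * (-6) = -1890045060030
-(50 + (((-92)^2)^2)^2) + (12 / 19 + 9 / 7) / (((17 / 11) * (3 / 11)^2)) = -2047743303818884079 / 399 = -5132188731375649.32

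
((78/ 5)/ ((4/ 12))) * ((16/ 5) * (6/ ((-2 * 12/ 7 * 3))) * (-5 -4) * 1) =19656/ 25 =786.24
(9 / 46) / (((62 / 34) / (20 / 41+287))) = 1803411 / 58466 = 30.85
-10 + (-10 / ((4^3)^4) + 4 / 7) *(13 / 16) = -8959033799 / 939524096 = -9.54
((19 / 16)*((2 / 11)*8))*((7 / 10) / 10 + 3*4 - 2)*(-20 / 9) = -19133 / 495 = -38.65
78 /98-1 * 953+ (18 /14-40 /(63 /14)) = -423275 /441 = -959.81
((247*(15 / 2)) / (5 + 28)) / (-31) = -1.81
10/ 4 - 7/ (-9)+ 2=95/ 18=5.28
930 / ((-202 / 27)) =-12555 / 101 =-124.31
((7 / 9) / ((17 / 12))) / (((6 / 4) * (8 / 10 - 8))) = -70 / 1377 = -0.05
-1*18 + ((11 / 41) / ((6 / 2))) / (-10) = -22151 / 1230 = -18.01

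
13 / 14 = 0.93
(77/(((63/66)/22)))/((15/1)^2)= 5324/675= 7.89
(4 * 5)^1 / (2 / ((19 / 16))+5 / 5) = 380 / 51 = 7.45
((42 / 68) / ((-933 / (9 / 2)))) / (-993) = 21 / 6999988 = 0.00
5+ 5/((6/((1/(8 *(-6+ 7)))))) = 245/48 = 5.10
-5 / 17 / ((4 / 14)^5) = -154.48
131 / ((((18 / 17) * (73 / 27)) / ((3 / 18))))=2227 / 292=7.63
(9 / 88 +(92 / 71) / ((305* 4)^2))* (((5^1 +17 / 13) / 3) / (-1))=-2437182721 / 11333793900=-0.22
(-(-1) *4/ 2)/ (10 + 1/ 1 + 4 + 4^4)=2/ 271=0.01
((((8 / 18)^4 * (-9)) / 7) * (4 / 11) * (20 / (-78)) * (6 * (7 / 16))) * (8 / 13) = 0.01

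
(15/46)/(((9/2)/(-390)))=-650/23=-28.26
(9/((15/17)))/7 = 51/35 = 1.46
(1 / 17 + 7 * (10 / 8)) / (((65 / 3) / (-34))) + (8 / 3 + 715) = 274499 / 390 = 703.84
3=3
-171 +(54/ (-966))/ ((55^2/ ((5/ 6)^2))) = -13325005/ 77924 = -171.00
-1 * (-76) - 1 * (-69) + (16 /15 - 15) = 1966 /15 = 131.07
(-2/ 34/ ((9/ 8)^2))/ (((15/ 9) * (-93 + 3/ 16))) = 1024/ 3408075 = 0.00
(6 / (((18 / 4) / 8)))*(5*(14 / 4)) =560 / 3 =186.67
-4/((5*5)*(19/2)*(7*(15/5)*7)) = -8/69825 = -0.00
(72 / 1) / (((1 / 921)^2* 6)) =10178892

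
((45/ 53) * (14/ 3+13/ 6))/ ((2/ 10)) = 3075/ 106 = 29.01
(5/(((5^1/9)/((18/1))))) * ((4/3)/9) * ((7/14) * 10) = 120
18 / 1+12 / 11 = 210 / 11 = 19.09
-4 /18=-2 /9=-0.22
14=14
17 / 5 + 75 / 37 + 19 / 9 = 12551 / 1665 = 7.54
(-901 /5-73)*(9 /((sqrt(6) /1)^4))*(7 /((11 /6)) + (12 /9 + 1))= -42833 /110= -389.39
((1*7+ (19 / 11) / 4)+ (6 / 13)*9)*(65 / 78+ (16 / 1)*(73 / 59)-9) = 9094453 / 67496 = 134.74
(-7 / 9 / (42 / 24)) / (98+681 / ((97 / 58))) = -97 / 110259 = -0.00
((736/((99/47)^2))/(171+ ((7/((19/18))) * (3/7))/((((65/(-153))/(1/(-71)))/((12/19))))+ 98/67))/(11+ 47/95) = 331548831648200/3963586787608833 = 0.08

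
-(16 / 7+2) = -30 / 7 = -4.29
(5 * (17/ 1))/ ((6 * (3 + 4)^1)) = 85/ 42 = 2.02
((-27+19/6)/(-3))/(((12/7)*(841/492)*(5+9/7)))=26117/60552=0.43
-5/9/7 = -5/63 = -0.08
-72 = -72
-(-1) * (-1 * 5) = -5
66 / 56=33 / 28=1.18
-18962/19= -998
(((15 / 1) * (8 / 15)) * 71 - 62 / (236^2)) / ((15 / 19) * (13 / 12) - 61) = -300535027 / 31823302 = -9.44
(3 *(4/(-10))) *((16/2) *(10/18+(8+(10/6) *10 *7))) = -18032/15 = -1202.13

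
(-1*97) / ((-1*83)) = 97 / 83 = 1.17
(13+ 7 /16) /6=215 /96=2.24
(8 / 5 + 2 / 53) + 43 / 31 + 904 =7451209 / 8215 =907.02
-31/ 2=-15.50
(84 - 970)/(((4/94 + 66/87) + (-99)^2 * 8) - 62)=-603809/53393345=-0.01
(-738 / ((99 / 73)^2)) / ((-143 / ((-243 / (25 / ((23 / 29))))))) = -271363338 / 12544675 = -21.63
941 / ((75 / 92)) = 86572 / 75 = 1154.29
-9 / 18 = -1 / 2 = -0.50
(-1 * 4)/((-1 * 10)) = 2/5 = 0.40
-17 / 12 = -1.42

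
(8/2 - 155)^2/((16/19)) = 433219/16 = 27076.19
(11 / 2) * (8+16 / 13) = 50.77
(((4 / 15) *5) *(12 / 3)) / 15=16 / 45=0.36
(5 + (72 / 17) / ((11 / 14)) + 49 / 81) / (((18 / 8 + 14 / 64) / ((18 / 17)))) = 10658944 / 2260269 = 4.72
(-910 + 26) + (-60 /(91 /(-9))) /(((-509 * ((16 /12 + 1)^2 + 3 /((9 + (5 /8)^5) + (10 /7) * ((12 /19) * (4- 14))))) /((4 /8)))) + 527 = -357.00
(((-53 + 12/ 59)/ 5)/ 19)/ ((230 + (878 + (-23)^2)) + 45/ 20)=-2492/ 7350397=-0.00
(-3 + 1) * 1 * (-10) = 20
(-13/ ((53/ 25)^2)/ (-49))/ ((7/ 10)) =81250/ 963487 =0.08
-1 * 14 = -14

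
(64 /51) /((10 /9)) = 96 /85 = 1.13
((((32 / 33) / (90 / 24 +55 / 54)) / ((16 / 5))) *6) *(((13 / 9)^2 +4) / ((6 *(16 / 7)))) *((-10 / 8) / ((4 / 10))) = -86275 / 163152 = -0.53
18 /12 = 3 /2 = 1.50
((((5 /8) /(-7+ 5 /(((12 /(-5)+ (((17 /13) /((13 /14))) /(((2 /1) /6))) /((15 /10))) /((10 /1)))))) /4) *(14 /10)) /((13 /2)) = 77 /258609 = 0.00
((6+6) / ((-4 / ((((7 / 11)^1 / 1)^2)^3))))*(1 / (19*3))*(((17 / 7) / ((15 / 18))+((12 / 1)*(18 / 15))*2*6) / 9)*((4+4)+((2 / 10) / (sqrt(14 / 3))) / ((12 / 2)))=-55126960 / 100978977 - 98441*sqrt(42) / 605873862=-0.55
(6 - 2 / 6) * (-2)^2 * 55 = 3740 / 3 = 1246.67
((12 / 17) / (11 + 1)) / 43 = 1 / 731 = 0.00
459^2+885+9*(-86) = 210792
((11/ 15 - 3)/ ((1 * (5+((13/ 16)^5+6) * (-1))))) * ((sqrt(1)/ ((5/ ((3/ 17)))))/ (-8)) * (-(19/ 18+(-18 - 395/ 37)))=-482213888/ 2364081885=-0.20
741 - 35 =706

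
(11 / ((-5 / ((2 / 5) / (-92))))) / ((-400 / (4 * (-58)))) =319 / 57500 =0.01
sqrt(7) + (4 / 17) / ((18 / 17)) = 2 / 9 + sqrt(7) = 2.87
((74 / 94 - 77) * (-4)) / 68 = 3582 / 799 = 4.48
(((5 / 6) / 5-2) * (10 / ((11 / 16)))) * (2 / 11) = -160 / 33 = -4.85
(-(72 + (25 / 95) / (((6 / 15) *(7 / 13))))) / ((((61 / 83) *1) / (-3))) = 4849773 / 16226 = 298.89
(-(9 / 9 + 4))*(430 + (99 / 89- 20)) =-182945 / 89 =-2055.56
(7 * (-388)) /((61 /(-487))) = 1322692 /61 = 21683.48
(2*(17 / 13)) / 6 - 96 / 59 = -2741 / 2301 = -1.19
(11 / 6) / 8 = 11 / 48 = 0.23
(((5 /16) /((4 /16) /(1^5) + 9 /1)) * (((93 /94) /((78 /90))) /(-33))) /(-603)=775 /399872616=0.00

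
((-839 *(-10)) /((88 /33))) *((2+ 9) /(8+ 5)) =138435 /52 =2662.21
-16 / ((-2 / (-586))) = -4688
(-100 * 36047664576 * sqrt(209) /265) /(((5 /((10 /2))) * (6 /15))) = -1802383228800 * sqrt(209) /53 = -491636831504.22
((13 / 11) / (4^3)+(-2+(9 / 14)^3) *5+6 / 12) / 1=-1968765 / 241472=-8.15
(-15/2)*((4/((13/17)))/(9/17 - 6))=2890/403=7.17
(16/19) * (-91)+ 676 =11388/19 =599.37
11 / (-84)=-11 / 84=-0.13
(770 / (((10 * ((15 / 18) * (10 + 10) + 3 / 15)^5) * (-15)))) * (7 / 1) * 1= -2480625 / 94234497863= -0.00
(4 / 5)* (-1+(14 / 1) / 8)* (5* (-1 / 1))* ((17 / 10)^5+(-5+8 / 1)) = -5159571 / 100000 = -51.60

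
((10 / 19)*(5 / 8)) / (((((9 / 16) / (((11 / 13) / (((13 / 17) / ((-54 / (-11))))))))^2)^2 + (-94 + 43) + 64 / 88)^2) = 0.00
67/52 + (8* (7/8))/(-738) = 24541/19188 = 1.28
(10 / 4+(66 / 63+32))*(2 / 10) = 1493 / 210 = 7.11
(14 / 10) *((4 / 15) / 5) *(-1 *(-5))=0.37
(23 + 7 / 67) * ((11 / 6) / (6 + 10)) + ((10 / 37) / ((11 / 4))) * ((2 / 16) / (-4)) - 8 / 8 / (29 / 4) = 15856419 / 6326408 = 2.51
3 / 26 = 0.12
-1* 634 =-634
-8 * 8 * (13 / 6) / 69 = -416 / 207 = -2.01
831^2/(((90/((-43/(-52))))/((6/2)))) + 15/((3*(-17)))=168264097/8840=19034.40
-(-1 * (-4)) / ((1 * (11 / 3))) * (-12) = 144 / 11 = 13.09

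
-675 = -675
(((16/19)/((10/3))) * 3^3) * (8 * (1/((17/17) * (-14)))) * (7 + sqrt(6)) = -2592/95-2592 * sqrt(6)/665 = -36.83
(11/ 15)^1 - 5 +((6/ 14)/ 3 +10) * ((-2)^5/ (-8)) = 3812/ 105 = 36.30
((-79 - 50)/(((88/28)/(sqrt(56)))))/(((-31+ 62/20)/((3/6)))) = 1505 * sqrt(14)/1023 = 5.50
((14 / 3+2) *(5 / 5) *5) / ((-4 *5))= -5 / 3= -1.67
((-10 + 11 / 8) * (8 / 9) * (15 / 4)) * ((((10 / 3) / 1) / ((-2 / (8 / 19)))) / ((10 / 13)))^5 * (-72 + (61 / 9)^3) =1907359586978560 / 438633509553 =4348.41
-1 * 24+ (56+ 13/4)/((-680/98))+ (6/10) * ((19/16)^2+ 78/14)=-863655/30464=-28.35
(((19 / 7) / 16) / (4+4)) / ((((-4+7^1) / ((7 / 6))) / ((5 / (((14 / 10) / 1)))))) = 475 / 16128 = 0.03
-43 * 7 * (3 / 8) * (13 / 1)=-11739 / 8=-1467.38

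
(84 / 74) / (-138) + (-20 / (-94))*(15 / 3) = 42221 / 39997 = 1.06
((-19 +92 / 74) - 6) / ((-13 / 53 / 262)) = 12205794 / 481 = 25375.87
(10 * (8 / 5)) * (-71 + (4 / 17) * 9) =-18736 / 17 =-1102.12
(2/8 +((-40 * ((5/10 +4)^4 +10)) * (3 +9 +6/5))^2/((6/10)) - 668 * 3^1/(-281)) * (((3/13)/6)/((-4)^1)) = -92153265958757/116896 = -788335494.45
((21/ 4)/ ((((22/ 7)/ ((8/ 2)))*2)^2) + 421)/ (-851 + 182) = -204793/ 323796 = -0.63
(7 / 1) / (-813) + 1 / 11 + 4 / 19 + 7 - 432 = -72164969 / 169917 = -424.71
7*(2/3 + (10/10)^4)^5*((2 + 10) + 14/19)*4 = 21175000/4617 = 4586.31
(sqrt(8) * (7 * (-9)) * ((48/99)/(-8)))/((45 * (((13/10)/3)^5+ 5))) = 45360000 * sqrt(2)/1340584223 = 0.05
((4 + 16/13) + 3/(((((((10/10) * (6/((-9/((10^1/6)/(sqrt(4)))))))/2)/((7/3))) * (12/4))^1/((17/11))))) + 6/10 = -5113/715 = -7.15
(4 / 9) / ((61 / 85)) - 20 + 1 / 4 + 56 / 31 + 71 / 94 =-53013457 / 3199572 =-16.57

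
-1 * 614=-614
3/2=1.50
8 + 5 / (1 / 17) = 93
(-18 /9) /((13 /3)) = -6 /13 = -0.46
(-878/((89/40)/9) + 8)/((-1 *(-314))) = -157684/13973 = -11.28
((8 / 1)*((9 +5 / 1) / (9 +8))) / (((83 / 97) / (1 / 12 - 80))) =-2604644 / 4233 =-615.32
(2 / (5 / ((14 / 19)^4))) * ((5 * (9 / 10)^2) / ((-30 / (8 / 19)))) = -2074464 / 309512375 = -0.01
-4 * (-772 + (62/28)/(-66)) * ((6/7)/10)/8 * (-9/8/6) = -6.20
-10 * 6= -60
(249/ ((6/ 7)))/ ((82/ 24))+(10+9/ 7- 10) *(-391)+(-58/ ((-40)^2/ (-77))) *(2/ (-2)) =-96542471/ 229600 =-420.48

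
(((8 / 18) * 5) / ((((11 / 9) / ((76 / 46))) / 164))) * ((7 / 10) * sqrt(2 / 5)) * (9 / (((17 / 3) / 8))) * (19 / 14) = 25576128 * sqrt(10) / 21505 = 3760.93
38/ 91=0.42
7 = 7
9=9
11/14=0.79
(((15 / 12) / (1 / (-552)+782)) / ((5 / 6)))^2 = 685584 / 186332945569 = 0.00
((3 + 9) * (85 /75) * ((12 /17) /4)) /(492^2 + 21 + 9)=2 /201745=0.00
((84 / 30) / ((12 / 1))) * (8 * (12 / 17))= 1.32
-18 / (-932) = 9 / 466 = 0.02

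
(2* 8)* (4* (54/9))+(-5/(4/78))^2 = 39561/4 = 9890.25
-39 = -39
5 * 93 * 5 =2325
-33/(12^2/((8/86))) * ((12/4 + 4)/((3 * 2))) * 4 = -0.10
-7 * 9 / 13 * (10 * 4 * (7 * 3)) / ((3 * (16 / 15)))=-33075 / 26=-1272.12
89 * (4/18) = 178/9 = 19.78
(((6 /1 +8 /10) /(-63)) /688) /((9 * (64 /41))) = -697 /62415360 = -0.00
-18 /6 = -3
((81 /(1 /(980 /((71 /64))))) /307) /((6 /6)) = 5080320 /21797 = 233.07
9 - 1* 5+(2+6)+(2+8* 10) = 94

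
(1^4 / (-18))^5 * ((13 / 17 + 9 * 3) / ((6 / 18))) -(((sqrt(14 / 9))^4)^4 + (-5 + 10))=-114989669981 / 2927177028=-39.28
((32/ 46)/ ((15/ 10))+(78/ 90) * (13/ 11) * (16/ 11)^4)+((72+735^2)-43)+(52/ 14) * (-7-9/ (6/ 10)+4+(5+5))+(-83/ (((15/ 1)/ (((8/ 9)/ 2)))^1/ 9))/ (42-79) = 518286228503262/ 959380807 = 540229.93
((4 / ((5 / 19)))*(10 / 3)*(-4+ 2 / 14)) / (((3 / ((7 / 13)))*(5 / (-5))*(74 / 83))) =18924 / 481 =39.34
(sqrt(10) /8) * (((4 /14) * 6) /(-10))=-3 * sqrt(10) /140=-0.07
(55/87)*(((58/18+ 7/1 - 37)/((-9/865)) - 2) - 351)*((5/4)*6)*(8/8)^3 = 24732400/2349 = 10528.91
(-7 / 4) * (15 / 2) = -105 / 8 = -13.12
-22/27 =-0.81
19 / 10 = 1.90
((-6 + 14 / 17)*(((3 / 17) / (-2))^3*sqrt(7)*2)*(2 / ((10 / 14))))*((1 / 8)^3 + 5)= 5324319*sqrt(7) / 53453440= 0.26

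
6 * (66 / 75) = 5.28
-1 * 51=-51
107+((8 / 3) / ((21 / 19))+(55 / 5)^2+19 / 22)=320549 / 1386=231.28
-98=-98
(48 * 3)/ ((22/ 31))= 2232/ 11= 202.91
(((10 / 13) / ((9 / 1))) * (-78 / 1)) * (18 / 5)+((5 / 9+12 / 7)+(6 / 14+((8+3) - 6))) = -1027 / 63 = -16.30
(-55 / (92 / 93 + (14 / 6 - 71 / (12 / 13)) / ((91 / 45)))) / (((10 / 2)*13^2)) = 28644 / 15795481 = 0.00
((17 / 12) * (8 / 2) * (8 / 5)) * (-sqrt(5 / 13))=-136 * sqrt(65) / 195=-5.62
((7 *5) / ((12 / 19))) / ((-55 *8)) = -0.13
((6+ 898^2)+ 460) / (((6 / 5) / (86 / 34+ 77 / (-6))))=-2120050925 / 306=-6928271.00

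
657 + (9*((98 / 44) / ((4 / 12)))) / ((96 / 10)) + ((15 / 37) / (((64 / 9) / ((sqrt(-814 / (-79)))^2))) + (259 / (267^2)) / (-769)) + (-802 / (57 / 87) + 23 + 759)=3211431902381563 / 14482456162416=221.75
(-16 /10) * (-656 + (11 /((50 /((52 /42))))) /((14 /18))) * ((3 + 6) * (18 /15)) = 346969872 /30625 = 11329.63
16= 16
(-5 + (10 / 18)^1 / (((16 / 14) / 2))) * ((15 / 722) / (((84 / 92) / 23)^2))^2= -283877321643625 / 405519334416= -700.03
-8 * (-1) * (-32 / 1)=-256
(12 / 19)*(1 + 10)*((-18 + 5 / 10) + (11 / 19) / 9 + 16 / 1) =-10802 / 1083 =-9.97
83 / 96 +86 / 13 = 9335 / 1248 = 7.48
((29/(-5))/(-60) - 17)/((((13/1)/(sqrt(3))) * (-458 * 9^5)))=0.00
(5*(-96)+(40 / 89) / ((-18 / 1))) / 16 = -30.00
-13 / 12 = -1.08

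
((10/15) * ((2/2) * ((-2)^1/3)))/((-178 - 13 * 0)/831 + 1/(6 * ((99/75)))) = 24376/4823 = 5.05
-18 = -18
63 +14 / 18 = 574 / 9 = 63.78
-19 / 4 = -4.75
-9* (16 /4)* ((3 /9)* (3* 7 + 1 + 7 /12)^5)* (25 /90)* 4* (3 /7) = -33566199.81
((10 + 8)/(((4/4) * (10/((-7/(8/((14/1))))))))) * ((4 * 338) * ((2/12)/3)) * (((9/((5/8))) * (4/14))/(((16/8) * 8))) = -10647/25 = -425.88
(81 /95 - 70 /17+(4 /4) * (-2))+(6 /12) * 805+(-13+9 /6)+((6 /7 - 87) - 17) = 3194704 /11305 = 282.59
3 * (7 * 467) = 9807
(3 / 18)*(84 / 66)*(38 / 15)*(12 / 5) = 1.29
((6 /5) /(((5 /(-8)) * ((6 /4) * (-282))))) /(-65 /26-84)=-32 /609825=-0.00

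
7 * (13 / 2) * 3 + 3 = 279 / 2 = 139.50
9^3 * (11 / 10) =8019 / 10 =801.90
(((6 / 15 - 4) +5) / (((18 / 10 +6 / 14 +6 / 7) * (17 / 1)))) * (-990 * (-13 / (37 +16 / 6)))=5005 / 578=8.66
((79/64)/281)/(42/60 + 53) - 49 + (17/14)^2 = -11244825085/236606496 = -47.53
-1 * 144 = -144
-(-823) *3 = 2469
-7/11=-0.64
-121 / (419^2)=-0.00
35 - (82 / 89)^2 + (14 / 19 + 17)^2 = 997234520 / 2859481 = 348.75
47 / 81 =0.58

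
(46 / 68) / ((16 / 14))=161 / 272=0.59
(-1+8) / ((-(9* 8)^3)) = -0.00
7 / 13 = 0.54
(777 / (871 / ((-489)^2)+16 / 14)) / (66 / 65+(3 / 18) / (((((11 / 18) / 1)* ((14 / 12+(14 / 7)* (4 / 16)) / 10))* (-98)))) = 3037719295611 / 4476411019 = 678.61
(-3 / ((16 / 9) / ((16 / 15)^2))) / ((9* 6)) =-8 / 225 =-0.04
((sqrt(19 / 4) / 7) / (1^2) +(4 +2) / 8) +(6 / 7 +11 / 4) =sqrt(19) / 14 +61 / 14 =4.67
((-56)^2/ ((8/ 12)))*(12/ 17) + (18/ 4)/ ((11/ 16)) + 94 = 639730/ 187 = 3421.02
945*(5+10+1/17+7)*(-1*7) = -2480625/17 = -145919.12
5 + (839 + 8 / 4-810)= 36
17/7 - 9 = -46/7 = -6.57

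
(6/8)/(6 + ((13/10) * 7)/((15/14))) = 225/4348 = 0.05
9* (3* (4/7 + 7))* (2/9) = 318/7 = 45.43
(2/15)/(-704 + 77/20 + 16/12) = -8/41929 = -0.00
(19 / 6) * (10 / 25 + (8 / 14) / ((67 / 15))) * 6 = 23522 / 2345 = 10.03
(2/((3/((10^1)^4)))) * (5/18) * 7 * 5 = 1750000/27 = 64814.81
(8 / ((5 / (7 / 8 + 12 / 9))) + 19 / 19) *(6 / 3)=136 / 15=9.07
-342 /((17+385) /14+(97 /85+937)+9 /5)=-20349 /57635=-0.35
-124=-124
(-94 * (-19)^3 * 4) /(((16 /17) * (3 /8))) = 21921364 /3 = 7307121.33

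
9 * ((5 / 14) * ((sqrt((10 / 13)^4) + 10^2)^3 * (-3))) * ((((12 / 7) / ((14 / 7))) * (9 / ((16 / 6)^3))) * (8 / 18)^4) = -36847500000000 / 236513641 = -155794.40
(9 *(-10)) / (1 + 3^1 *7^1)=-4.09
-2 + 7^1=5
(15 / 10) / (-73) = -3 / 146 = -0.02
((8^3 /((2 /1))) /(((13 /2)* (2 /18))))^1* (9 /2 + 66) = 324864 /13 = 24989.54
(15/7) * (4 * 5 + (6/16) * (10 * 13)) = 147.32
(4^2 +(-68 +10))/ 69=-14/ 23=-0.61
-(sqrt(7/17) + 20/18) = -10/9 - sqrt(119)/17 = -1.75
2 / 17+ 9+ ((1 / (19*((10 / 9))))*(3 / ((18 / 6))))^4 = 201997661537 / 22154570000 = 9.12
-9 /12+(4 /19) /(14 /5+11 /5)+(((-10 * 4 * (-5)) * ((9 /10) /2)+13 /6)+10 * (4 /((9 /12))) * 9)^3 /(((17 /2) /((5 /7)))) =9609150705389 /610470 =15740578.09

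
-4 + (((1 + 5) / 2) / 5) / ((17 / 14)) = -298 / 85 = -3.51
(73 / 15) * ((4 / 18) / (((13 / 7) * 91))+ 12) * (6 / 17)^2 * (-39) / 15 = -5330168 / 281775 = -18.92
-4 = -4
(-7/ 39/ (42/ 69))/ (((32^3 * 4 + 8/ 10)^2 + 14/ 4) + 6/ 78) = -575/ 33501153861663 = -0.00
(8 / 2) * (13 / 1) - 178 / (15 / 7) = -466 / 15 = -31.07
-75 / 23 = -3.26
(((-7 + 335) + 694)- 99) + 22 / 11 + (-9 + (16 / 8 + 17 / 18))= 16541 / 18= 918.94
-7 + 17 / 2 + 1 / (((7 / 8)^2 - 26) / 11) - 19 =-57933 / 3230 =-17.94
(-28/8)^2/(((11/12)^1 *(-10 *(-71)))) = 147/7810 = 0.02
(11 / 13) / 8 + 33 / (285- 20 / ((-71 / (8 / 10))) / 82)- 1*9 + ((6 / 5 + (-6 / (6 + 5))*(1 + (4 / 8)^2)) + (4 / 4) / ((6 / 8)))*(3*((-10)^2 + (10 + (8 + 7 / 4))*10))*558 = 875150685243143 / 949111592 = 922073.54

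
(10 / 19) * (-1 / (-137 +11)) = 5 / 1197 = 0.00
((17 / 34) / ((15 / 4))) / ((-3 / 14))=-28 / 45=-0.62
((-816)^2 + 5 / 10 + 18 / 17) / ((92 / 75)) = 542818.66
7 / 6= 1.17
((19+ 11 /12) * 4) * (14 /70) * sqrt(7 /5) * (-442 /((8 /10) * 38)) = -52819 * sqrt(35) /1140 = -274.11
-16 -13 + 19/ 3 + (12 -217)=-683/ 3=-227.67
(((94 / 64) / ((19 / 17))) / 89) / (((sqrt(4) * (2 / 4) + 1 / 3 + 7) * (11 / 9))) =21573 / 14880800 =0.00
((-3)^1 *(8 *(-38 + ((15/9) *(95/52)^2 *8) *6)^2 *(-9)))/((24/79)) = 1065022690599/28561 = 37289404.80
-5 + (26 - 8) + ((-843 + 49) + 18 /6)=-778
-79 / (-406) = 79 / 406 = 0.19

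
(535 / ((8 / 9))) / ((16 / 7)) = 33705 / 128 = 263.32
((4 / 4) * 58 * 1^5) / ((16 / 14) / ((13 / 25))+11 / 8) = 42224 / 2601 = 16.23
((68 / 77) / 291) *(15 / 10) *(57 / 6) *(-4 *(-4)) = 5168 / 7469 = 0.69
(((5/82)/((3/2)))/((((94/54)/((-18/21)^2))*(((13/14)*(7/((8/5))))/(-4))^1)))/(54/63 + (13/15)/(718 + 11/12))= -447223680/22723987559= -0.02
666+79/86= 57355/86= 666.92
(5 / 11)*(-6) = -30 / 11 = -2.73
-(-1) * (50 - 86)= -36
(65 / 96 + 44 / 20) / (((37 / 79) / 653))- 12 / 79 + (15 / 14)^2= 275844893657 / 68748960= 4012.35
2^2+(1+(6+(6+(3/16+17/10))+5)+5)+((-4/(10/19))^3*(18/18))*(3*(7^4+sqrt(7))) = -6323830481/2000 - 164616*sqrt(7)/125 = -3165399.50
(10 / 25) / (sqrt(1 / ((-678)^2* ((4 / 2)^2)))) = 2712 / 5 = 542.40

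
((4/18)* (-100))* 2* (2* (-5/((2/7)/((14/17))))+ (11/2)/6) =569300/459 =1240.31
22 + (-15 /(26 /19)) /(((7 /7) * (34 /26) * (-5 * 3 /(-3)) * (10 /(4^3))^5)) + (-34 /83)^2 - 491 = -6759542066493 /365978125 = -18469.80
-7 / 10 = -0.70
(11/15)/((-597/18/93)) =-2046/995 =-2.06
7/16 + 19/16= 13/8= 1.62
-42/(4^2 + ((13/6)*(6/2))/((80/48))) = -420/199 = -2.11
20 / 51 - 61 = -3091 / 51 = -60.61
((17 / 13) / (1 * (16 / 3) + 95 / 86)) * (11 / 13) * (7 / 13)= 30702 / 331747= 0.09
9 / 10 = 0.90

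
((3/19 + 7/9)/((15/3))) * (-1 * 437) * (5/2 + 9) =-8464/9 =-940.44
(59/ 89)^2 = 3481/ 7921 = 0.44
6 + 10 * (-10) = -94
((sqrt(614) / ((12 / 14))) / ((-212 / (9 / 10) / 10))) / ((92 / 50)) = -525*sqrt(614) / 19504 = -0.67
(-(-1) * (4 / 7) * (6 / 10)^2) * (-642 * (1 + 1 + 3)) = -23112 / 35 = -660.34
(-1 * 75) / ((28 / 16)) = -300 / 7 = -42.86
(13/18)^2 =169/324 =0.52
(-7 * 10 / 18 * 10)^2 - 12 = 121528 / 81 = 1500.35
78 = 78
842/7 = 120.29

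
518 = 518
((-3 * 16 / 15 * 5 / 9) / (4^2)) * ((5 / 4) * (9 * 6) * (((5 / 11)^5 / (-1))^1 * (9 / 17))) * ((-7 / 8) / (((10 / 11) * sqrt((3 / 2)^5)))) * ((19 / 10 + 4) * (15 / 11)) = -3871875 * sqrt(6) / 43805872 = -0.22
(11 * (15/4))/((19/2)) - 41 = -1393/38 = -36.66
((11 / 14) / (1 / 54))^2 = 88209 / 49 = 1800.18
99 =99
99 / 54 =11 / 6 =1.83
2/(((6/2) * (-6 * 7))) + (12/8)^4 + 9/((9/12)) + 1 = 18191/1008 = 18.05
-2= -2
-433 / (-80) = 433 / 80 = 5.41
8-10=-2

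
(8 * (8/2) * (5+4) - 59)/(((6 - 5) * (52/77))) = 17633/52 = 339.10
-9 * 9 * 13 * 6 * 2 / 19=-665.05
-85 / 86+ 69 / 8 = 2627 / 344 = 7.64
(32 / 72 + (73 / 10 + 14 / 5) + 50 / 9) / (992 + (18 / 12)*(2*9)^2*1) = 161 / 14780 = 0.01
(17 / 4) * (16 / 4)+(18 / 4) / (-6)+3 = 77 / 4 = 19.25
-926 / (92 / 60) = -13890 / 23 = -603.91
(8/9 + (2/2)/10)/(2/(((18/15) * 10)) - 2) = -89/165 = -0.54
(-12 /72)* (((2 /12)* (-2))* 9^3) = 81 /2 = 40.50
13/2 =6.50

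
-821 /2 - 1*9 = -839 /2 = -419.50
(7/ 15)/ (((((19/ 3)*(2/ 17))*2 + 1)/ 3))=357/ 635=0.56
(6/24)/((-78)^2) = 1/24336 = 0.00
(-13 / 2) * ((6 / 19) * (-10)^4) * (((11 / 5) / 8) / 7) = -107250 / 133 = -806.39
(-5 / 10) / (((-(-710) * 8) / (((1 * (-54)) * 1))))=27 / 5680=0.00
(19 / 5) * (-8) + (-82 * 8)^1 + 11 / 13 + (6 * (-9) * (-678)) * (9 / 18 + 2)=5904889 / 65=90844.45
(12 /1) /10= 6 /5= 1.20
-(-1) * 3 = 3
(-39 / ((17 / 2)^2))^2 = 24336 / 83521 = 0.29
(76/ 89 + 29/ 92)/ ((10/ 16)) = 19146/ 10235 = 1.87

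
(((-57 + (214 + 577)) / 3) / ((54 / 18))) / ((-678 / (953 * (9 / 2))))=-349751 / 678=-515.86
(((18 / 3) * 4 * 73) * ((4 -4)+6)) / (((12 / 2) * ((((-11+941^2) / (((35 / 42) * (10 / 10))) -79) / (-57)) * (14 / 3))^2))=0.00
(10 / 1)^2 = 100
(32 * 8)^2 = 65536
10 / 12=5 / 6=0.83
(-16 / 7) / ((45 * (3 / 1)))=-16 / 945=-0.02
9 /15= 0.60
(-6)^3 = -216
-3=-3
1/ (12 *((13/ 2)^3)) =2/ 6591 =0.00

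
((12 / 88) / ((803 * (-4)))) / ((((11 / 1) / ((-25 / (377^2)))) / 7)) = 525 / 110477440216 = 0.00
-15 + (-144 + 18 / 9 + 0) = -157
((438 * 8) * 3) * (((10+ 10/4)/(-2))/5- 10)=-118260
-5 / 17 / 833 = -5 / 14161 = -0.00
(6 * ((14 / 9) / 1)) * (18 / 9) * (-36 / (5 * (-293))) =672 / 1465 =0.46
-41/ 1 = -41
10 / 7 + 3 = 31 / 7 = 4.43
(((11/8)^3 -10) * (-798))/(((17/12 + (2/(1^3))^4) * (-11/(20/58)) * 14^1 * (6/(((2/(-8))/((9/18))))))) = 56835/898304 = 0.06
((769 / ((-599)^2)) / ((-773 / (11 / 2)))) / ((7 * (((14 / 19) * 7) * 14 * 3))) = -160721 / 15982199240952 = -0.00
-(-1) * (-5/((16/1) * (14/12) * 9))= -5/168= -0.03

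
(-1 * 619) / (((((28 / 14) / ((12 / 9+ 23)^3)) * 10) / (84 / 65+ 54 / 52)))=-24320953823 / 23400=-1039357.00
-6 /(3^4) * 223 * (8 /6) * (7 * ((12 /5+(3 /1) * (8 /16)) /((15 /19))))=-1542268 /2025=-761.61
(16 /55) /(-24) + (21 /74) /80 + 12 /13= 464509 /507936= 0.91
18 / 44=9 / 22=0.41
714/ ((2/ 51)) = 18207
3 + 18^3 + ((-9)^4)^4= 1853020188857676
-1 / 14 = -0.07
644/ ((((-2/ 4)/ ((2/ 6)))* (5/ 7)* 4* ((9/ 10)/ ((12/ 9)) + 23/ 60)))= -18032/ 127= -141.98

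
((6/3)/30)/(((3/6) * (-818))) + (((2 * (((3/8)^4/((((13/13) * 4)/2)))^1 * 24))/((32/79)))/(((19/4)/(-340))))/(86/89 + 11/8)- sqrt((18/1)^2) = -1338660422239/24872173440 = -53.82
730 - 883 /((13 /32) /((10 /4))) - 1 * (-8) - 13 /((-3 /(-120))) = -67806 /13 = -5215.85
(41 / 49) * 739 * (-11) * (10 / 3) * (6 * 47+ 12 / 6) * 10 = -9465407600 / 147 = -64390527.89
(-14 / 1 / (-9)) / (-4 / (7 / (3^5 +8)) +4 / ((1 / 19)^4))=49 / 16415928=0.00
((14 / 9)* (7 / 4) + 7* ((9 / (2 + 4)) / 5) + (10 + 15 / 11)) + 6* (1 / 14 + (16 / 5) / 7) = 67073 / 3465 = 19.36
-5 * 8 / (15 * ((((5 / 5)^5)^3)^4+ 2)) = -8 / 9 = -0.89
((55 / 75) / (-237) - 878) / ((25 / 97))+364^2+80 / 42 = 80310895621 / 622125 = 129091.25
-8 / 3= -2.67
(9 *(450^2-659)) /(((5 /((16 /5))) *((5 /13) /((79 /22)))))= 14924930904 /1375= 10854495.20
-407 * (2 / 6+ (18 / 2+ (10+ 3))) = -27269 / 3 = -9089.67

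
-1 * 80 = -80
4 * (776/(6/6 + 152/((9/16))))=27936/2441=11.44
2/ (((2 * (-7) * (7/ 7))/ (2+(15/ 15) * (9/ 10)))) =-29/ 70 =-0.41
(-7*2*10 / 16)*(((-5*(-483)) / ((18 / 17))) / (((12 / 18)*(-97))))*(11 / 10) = 339.48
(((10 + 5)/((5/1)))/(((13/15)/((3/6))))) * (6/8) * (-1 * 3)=-405/104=-3.89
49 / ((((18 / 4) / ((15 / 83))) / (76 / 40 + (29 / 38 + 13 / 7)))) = 14028 / 1577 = 8.90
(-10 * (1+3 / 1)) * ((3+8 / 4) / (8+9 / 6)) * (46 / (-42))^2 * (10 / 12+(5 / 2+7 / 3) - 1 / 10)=-3533720 / 25137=-140.58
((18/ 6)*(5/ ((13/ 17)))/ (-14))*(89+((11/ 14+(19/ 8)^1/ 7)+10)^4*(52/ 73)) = -29955289365/ 1943552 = -15412.65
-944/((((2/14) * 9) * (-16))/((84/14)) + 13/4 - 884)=26432/24757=1.07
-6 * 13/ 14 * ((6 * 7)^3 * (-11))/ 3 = 1513512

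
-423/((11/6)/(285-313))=71064/11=6460.36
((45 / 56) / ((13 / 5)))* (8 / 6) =75 / 182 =0.41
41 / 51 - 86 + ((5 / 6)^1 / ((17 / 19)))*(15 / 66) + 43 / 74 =-7007839 / 83028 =-84.40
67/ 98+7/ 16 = 879/ 784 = 1.12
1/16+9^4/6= 17497/16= 1093.56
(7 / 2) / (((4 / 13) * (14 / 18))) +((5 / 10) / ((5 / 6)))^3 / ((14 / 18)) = 104319 / 7000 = 14.90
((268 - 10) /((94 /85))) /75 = 731 /235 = 3.11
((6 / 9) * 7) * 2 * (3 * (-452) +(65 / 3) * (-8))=-128464 / 9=-14273.78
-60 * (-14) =840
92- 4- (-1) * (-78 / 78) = 87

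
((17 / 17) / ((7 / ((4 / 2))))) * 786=1572 / 7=224.57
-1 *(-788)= 788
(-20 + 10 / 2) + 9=-6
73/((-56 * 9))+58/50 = 12791/12600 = 1.02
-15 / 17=-0.88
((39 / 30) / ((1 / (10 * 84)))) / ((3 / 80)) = 29120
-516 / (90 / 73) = -6278 / 15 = -418.53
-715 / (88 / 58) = -1885 / 4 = -471.25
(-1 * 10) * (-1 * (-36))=-360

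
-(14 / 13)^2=-196 / 169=-1.16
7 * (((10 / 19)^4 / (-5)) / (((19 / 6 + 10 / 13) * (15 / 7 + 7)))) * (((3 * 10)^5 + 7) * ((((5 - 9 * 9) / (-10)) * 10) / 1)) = -11609328344250 / 2105713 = -5513252.92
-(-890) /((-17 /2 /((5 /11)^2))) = -44500 /2057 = -21.63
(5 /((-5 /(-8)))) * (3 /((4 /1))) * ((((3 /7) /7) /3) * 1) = 6 /49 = 0.12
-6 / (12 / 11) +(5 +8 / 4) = 3 / 2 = 1.50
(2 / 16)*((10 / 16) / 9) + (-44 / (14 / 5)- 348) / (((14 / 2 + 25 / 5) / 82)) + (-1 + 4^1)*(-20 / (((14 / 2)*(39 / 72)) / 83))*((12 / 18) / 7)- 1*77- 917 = -1322519119 / 366912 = -3604.46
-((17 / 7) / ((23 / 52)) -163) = 25359 / 161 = 157.51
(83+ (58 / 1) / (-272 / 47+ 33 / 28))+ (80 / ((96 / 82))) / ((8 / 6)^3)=38522213 / 388160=99.24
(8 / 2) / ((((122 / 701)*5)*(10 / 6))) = 4206 / 1525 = 2.76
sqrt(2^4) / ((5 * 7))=4 / 35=0.11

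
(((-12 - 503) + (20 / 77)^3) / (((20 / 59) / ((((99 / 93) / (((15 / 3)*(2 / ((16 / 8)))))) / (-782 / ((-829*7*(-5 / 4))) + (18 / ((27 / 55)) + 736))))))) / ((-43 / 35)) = 103493643992505 / 303702913642744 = 0.34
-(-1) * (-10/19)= -10/19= -0.53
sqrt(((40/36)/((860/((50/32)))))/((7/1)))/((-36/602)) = -5 * sqrt(602)/432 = -0.28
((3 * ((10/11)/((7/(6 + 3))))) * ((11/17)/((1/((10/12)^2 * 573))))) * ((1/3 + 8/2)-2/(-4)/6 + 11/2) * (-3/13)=-214875/104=-2066.11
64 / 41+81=3385 / 41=82.56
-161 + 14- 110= -257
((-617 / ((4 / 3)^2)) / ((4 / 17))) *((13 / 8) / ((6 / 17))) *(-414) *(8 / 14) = 1439520849 / 896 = 1606608.09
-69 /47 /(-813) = 23 /12737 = 0.00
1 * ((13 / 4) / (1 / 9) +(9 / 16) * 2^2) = 63 / 2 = 31.50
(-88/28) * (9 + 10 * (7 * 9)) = -14058/7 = -2008.29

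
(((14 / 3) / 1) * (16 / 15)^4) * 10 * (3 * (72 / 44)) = 3670016 / 12375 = 296.57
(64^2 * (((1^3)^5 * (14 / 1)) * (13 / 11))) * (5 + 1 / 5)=19382272 / 55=352404.95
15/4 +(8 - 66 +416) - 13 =1395/4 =348.75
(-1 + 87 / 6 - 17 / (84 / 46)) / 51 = 88 / 1071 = 0.08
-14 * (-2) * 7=196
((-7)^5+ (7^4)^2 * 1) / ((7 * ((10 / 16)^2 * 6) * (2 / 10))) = 8758848 / 5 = 1751769.60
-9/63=-1/7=-0.14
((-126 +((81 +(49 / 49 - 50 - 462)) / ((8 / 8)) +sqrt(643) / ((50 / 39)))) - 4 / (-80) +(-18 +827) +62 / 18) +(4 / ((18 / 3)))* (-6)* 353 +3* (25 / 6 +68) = -169021 / 180 +39* sqrt(643) / 50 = -919.23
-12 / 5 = -2.40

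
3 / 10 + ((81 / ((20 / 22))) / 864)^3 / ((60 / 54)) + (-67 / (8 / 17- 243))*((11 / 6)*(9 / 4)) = 1946204426259 / 1351024640000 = 1.44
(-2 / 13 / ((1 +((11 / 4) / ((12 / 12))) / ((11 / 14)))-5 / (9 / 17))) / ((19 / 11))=396 / 21983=0.02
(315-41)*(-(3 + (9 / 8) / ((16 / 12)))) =-16851 / 16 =-1053.19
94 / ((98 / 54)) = 2538 / 49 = 51.80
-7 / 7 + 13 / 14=-0.07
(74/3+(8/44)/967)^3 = 487711019368681984/32495351711031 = 15008.64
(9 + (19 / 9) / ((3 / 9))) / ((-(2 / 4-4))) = 92 / 21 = 4.38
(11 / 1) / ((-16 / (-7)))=4.81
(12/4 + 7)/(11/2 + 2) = 4/3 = 1.33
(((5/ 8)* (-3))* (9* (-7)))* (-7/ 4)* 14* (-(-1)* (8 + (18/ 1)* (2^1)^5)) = -3380265/ 2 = -1690132.50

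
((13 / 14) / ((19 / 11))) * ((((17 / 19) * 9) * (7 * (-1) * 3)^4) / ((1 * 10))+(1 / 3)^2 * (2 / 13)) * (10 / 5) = 38295452371 / 227430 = 168383.47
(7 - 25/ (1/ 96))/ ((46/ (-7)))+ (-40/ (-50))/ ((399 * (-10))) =167091133/ 458850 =364.15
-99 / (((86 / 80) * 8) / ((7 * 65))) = -225225 / 43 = -5237.79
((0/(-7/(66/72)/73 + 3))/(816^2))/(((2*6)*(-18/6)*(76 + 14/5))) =0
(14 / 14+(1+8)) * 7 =70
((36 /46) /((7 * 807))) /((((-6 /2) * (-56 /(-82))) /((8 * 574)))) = -13448 /43309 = -0.31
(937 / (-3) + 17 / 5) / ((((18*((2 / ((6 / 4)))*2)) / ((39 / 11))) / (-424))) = 9675.23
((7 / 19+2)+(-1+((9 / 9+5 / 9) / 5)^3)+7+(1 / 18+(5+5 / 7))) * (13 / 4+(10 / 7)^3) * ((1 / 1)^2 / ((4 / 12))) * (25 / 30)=2905080959561 / 13302500400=218.39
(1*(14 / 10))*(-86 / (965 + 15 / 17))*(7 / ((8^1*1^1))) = -35819 / 328400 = -0.11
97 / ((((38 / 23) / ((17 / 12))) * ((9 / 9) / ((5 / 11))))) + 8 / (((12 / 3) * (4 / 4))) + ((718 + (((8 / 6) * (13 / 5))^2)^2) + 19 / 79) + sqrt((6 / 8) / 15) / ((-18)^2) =sqrt(5) / 3240 + 6034799748583 / 6686955000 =902.47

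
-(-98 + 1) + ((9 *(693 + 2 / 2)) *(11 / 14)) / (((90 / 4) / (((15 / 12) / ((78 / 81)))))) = 138367 / 364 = 380.13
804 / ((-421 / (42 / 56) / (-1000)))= 603000 / 421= 1432.30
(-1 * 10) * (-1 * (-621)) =-6210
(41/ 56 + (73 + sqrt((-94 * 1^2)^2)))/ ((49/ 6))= 28179/ 1372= 20.54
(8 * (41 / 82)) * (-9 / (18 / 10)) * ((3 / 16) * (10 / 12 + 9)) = -295 / 8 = -36.88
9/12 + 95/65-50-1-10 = -58.79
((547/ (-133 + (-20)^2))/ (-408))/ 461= -547/ 50219496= -0.00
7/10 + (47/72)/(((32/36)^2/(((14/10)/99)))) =20041/28160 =0.71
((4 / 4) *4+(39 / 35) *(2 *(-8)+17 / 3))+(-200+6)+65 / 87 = -611336 / 3045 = -200.77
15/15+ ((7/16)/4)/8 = 519/512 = 1.01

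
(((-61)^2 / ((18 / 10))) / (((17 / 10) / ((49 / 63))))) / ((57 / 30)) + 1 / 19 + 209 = 18492944 / 26163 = 706.84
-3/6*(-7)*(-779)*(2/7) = -779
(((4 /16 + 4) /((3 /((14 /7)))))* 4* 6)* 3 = 204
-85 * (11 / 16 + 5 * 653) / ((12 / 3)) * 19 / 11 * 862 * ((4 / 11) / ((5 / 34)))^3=-571796043339504 / 366025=-1562177565.30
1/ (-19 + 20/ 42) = -21/ 389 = -0.05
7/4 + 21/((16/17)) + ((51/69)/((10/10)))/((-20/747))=-6521/1840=-3.54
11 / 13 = 0.85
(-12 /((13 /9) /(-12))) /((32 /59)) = 4779 /26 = 183.81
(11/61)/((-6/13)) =-143/366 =-0.39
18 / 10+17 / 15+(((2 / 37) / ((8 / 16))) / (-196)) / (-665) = 10609679 / 3616935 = 2.93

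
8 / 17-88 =-1488 / 17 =-87.53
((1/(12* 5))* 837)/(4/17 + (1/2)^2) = 1581/55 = 28.75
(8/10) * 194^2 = 150544/5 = 30108.80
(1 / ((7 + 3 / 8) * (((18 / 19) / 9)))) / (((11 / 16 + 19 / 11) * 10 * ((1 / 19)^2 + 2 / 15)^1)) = 658464 / 1680025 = 0.39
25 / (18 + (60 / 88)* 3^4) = 0.34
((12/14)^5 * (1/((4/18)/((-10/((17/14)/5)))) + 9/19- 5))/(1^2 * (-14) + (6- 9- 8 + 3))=238381056/59715271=3.99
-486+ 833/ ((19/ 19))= 347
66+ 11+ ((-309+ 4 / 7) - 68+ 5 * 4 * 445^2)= 3960200.57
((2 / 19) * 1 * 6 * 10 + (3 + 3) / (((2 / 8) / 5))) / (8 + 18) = 1200 / 247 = 4.86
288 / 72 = 4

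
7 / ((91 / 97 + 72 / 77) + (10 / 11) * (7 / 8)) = 209132 / 79729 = 2.62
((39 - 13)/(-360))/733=-13/131940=-0.00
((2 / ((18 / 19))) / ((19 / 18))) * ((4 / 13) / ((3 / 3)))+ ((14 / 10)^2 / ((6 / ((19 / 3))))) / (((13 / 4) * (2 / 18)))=6.34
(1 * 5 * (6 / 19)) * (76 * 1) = 120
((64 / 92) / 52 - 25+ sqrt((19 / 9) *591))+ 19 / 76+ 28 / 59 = 11.06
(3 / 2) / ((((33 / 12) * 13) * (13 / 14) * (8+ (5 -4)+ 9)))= 14 / 5577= 0.00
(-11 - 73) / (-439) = 84 / 439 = 0.19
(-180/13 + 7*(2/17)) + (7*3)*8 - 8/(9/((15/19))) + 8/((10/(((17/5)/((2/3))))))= 49870144/314925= 158.36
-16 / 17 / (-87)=16 / 1479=0.01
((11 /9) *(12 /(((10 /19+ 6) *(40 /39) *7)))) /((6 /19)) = 51623 /52080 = 0.99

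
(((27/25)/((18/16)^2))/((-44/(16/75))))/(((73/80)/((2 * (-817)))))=6692864/903375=7.41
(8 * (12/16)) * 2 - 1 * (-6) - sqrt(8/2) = 16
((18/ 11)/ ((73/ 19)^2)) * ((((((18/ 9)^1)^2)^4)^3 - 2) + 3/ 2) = 109018346319/ 58619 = 1859778.34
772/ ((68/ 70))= 13510/ 17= 794.71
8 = 8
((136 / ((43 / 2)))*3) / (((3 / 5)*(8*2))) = 85 / 43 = 1.98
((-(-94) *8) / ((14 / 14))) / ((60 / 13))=2444 / 15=162.93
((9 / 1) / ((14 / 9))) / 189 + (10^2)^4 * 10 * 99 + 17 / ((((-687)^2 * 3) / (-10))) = 13737129714004231061 / 138758886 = 99000000000.03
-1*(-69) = 69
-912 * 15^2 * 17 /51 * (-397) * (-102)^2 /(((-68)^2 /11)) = 672081300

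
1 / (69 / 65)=65 / 69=0.94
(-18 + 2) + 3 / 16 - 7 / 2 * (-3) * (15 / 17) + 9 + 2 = 1211 / 272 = 4.45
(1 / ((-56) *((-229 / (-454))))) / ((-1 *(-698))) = -227 / 4475576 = -0.00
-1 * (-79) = 79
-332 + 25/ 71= -23547/ 71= -331.65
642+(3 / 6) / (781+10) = 1015645 / 1582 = 642.00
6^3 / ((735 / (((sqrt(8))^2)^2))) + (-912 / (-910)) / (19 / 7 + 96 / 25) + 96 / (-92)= 1505498544 / 84023485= 17.92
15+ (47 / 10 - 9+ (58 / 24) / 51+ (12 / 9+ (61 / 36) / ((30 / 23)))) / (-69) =19032347 / 1266840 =15.02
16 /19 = 0.84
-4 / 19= -0.21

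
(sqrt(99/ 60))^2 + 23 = 493/ 20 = 24.65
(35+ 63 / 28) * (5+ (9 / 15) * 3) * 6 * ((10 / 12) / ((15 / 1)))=2533 / 30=84.43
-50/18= -25/9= -2.78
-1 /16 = -0.06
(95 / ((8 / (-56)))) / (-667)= 665 / 667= 1.00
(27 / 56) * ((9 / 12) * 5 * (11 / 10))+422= 189947 / 448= 423.99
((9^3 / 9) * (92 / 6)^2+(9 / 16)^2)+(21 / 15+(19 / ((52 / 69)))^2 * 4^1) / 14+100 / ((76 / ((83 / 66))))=18255304435793 / 949428480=19227.68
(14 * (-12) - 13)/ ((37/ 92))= -16652/ 37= -450.05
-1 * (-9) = 9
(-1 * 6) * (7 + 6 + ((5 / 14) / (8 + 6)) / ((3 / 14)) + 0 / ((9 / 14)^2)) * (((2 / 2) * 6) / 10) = -1653 / 35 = -47.23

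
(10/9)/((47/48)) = 160/141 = 1.13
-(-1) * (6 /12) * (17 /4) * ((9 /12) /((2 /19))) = 969 /64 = 15.14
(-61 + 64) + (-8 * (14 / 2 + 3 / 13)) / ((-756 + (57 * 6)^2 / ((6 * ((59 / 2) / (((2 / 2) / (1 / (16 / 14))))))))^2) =-7760864 / 85293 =-90.99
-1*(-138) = 138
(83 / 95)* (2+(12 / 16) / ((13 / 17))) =2573 / 988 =2.60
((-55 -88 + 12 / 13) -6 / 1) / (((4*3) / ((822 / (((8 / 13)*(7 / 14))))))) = -263725 / 8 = -32965.62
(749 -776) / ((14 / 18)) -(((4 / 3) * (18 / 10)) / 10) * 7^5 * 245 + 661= -34566886 / 35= -987625.31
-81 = -81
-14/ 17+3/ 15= -53/ 85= -0.62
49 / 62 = 0.79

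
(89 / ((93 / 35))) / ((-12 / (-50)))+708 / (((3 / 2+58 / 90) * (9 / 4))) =30832435 / 107694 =286.30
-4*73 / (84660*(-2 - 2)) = 73 / 84660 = 0.00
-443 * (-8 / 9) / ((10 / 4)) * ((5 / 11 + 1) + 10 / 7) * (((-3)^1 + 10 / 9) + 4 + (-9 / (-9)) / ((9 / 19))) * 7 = 19931456 / 1485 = 13421.86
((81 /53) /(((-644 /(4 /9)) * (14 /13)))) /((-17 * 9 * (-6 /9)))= -39 /4061708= -0.00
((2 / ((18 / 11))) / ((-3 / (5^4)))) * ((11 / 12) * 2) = -75625 / 162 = -466.82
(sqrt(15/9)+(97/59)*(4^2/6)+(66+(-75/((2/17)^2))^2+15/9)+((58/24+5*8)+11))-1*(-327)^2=sqrt(15)/3+82853128021/2832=29256049.32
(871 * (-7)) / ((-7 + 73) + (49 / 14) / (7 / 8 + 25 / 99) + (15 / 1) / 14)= -76224694 / 877335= -86.88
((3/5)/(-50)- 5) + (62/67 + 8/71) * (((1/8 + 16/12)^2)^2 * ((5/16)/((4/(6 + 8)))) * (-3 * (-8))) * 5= 26796210806981/43840512000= 611.22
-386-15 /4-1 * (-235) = -154.75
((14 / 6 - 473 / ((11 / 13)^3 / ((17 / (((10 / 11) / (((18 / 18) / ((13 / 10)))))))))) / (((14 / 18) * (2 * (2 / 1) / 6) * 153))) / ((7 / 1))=-185270 / 9163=-20.22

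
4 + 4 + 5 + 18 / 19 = 13.95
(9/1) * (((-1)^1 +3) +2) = 36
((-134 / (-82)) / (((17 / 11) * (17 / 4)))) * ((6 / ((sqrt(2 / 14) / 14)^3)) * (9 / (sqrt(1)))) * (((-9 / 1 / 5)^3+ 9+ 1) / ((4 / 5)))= 3557201.20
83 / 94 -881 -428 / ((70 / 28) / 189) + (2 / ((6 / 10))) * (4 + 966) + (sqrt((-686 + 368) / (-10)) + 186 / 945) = -177680057 / 5922 + sqrt(795) / 5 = -29997.75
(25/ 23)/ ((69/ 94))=2350/ 1587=1.48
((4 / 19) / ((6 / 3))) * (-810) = -1620 / 19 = -85.26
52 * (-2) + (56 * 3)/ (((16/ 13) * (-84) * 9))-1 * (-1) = -7429/ 72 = -103.18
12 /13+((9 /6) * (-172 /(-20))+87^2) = 985767 /130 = 7582.82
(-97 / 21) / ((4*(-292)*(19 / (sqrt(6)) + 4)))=0.00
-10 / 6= -5 / 3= -1.67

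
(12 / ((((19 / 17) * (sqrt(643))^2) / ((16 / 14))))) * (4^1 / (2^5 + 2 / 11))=11968 / 5045621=0.00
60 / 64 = 15 / 16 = 0.94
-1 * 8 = -8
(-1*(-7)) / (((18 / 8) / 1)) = 28 / 9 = 3.11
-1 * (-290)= 290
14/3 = 4.67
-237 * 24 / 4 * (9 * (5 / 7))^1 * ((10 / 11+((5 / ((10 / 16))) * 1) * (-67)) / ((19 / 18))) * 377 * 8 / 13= 1572870104640 / 1463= 1075099182.94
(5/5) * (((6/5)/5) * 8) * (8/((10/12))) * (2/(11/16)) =73728/1375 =53.62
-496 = -496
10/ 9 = 1.11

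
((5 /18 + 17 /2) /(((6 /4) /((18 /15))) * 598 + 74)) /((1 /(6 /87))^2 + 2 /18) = 632 /12442439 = 0.00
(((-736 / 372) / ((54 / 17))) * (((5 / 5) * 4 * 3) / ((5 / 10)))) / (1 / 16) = -200192 / 837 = -239.18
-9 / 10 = -0.90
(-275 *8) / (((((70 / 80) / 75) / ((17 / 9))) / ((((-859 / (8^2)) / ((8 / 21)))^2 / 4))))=-1811036679375 / 16384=-110536906.70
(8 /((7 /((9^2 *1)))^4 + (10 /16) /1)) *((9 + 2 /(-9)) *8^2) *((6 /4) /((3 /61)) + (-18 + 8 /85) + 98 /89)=160347880771909632 /1628387530345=98470.34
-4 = -4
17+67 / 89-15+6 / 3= 423 / 89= 4.75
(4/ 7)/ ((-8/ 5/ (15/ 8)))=-75/ 112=-0.67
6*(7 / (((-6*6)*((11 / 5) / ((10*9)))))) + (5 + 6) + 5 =-349 / 11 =-31.73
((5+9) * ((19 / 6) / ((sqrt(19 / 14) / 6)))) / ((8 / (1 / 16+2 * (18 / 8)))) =511 * sqrt(266) / 64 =130.22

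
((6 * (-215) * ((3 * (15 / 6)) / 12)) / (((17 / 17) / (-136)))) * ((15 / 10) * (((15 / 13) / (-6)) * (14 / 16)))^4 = 6664013015625 / 14974189568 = 445.03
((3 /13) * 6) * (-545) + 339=-5403 /13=-415.62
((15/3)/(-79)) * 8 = -40/79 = -0.51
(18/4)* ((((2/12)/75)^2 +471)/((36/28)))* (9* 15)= 667642507/3000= 222547.50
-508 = -508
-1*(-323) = 323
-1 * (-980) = 980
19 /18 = 1.06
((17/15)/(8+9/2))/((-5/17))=-578/1875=-0.31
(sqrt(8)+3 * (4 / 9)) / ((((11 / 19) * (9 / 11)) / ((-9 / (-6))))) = 38 / 9+19 * sqrt(2) / 3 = 13.18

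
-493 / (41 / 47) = -23171 / 41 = -565.15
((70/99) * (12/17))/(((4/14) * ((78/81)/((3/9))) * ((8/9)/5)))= 33075/9724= 3.40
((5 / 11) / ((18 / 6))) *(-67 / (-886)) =335 / 29238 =0.01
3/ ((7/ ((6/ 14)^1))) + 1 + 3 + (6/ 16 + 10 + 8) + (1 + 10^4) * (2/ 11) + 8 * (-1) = 7903561/ 4312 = 1832.92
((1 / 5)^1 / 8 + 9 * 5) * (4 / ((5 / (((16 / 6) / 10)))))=9.61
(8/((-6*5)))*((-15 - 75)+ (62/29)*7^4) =-585008/435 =-1344.85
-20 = -20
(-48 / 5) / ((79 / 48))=-2304 / 395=-5.83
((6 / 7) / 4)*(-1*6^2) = -54 / 7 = -7.71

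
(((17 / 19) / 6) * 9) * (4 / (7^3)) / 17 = 6 / 6517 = 0.00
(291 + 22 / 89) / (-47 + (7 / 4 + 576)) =0.55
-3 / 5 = -0.60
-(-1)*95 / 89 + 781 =69604 / 89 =782.07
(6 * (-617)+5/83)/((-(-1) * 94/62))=-9525091/3901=-2441.70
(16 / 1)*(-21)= -336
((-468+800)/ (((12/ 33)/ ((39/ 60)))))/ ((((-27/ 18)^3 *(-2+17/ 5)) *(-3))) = 23738/ 567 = 41.87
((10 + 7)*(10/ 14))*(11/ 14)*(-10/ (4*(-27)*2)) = 4675/ 10584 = 0.44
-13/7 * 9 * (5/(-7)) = 585/49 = 11.94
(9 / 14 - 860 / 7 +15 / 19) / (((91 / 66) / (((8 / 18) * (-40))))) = 56846240 / 36309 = 1565.62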